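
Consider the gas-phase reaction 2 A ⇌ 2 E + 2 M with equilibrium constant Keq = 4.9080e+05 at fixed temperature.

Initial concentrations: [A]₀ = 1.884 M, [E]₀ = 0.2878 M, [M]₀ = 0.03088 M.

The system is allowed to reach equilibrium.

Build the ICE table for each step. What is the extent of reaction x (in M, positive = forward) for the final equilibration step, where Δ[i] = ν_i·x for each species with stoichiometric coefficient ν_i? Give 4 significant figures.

Q₀ = 2.2252e-05 vs Keq = 4.9080e+05 ⇒ Q<K, forward
Step 1:
                    A           E           M
  Initial       1.884      0.2878     0.03088
  Change       -1.878       1.878       1.878
  Equil      0.005902       2.166       1.909
  solve Keq expr → x = 0.939; check Q = 4.9080e+05

x = 0.939 M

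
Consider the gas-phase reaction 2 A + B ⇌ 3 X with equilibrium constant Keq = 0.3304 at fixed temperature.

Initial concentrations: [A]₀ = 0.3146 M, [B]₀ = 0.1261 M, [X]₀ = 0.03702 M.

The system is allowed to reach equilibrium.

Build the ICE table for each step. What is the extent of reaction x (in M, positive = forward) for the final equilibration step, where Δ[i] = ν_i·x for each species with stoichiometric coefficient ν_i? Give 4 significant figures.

x = 0.03004 M

Q₀ = 0.004065 vs Keq = 0.3304 ⇒ Q<K, forward
Step 1:
                  A         B         X
  init       0.3146    0.1261   0.03702
  Δ        -0.06009  -0.03004   0.09013
  eq         0.2545   0.09606    0.1272
  solve Keq expr → x = 0.03004; check Q = 0.3304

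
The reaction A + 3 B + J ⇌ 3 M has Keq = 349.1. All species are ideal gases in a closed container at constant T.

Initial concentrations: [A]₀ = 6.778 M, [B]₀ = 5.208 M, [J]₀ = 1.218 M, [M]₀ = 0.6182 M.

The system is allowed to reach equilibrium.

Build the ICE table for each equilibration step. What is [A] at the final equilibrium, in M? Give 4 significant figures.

[A]_eq = 5.57 M

Q₀ = 2.0259e-04 vs Keq = 349.1 ⇒ Q<K, forward
Step 1:
                  A         B         J         M
  I           6.778     5.208     1.218    0.6182
  C          -1.208    -3.624    -1.208     3.624
  E            5.57     1.584  0.009888     4.243
  solve Keq expr → x = 1.208; check Q = 349.1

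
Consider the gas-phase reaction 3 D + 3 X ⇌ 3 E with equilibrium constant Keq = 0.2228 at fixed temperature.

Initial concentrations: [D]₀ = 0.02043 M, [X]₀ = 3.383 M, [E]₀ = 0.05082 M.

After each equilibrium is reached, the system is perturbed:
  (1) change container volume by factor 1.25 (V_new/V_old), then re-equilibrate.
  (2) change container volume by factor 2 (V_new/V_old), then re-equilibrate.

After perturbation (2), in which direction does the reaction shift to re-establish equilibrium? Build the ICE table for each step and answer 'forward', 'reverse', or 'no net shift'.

Direction: reverse

Q₀ = 0.3976 vs Keq = 0.2228 ⇒ Q>K, reverse
Step 1:
                   D          X          E
  I          0.02043      3.383    0.05082
  C          0.00291    0.00291   -0.00291
  E          0.02334      3.386    0.04791
  solve Keq expr → x = -9.7014e-04; check Q = 0.2228
Then change container volume by factor 1.25 (V_new/V_old).
Step 2:
                   D          X          E
  I          0.01867      2.709    0.03833
  C         0.002887   0.002887  -0.002887
  E          0.02156      2.712    0.03544
  solve Keq expr → x = -9.6233e-04; check Q = 0.2228
Then change container volume by factor 2 (V_new/V_old).
Step 3:
                   D          X          E
  I          0.01078      1.356    0.01772
  C         0.004838   0.004838  -0.004838
  E          0.01562      1.361    0.01288
  solve Keq expr → x = -0.001613; check Q = 0.2228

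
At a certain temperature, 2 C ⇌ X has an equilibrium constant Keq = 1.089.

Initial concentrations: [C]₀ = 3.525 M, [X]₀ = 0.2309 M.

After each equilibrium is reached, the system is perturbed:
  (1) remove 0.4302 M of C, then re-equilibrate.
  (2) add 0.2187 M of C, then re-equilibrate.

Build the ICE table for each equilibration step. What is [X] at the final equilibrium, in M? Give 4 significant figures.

[X]_eq = 1.334 M

Q₀ = 0.01858 vs Keq = 1.089 ⇒ Q<K, forward
Step 1:
                   C          X
  init         3.525     0.2309
  Δ           -2.382      1.191
  eq           1.143      1.422
  solve Keq expr → x = 1.191; check Q = 1.089
Then remove 0.4302 M of C.
Step 2:
                   C          X
  init        0.7125      1.422
  Δ           0.3562    -0.1781
  eq           1.069      1.244
  solve Keq expr → x = -0.1781; check Q = 1.089
Then add 0.2187 M of C.
Step 3:
                   C          X
  init         1.287      1.244
  Δ          -0.1806    0.09029
  eq           1.107      1.334
  solve Keq expr → x = 0.09029; check Q = 1.089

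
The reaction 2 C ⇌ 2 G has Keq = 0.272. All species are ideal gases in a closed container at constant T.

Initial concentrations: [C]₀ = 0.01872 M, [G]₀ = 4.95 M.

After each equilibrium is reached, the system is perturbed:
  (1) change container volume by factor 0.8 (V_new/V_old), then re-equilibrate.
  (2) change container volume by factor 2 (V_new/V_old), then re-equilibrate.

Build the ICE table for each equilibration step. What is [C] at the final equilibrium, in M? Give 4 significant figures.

[C]_eq = 2.041 M

Q₀ = 6.9920e+04 vs Keq = 0.272 ⇒ Q>K, reverse
Step 1:
                    C           G
  I           0.01872        4.95
  C             3.247      -3.247
  E             3.266       1.703
  solve Keq expr → x = -1.623; check Q = 0.272
Then change container volume by factor 0.8 (V_new/V_old).
Step 2:
                    C           G
  I             4.082       2.129
  C                 0           0
  E             4.082       2.129
  solve Keq expr → x = 0; check Q = 0.272
Then change container volume by factor 2 (V_new/V_old).
Step 3:
                    C           G
  I             2.041       1.064
  C                 0           0
  E             2.041       1.064
  solve Keq expr → x = 0; check Q = 0.272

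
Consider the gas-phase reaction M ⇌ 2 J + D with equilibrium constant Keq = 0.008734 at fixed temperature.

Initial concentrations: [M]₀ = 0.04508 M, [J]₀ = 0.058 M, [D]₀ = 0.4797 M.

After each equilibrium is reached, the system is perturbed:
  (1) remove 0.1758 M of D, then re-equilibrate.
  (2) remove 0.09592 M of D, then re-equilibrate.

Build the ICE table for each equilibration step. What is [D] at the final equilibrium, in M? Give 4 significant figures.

Q₀ = 0.0358 vs Keq = 0.008734 ⇒ Q>K, reverse
Step 1:
                   M          J          D
  I          0.04508      0.058     0.4797
  C          0.01258   -0.02516   -0.01258
  E          0.05766    0.03284     0.4671
  solve Keq expr → x = -0.01258; check Q = 0.008734
Then remove 0.1758 M of D.
Step 2:
                   M          J          D
  I          0.05766    0.03284     0.2913
  C        -0.003591   0.007182   0.003591
  E          0.05407    0.04002     0.2949
  solve Keq expr → x = 0.003591; check Q = 0.008734
Then remove 0.09592 M of D.
Step 3:
                   M          J          D
  I          0.05407    0.04002      0.199
  C        -0.003379   0.006757   0.003379
  E          0.05069    0.04677     0.2024
  solve Keq expr → x = 0.003379; check Q = 0.008734

[D]_eq = 0.2024 M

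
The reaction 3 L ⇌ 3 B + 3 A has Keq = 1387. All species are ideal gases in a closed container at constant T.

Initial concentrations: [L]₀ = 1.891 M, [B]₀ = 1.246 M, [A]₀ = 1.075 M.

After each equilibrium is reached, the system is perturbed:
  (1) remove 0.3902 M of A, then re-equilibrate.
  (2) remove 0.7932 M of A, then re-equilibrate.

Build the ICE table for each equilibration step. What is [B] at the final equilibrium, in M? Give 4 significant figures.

Q₀ = 0.3554 vs Keq = 1387 ⇒ Q<K, forward
Step 1:
                    L           B           A
  I             1.891       1.246       1.075
  C            -1.334       1.334       1.334
  E            0.5572        2.58       2.409
  solve Keq expr → x = 0.4446; check Q = 1387
Then remove 0.3902 M of A.
Step 2:
                    L           B           A
  I            0.5572        2.58       2.019
  C          -0.06365     0.06365     0.06365
  E            0.4936       2.643       2.082
  solve Keq expr → x = 0.02122; check Q = 1387
Then remove 0.7932 M of A.
Step 3:
                    L           B           A
  I            0.4936       2.643       1.289
  C           -0.1377      0.1377      0.1377
  E            0.3558       2.781       1.427
  solve Keq expr → x = 0.04591; check Q = 1387

[B]_eq = 2.781 M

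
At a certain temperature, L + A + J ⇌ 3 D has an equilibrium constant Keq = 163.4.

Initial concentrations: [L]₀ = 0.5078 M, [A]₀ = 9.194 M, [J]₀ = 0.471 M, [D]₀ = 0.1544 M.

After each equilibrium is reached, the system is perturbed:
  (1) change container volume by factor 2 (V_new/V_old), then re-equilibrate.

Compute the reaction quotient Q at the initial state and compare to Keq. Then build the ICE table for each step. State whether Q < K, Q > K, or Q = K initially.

Q₀ = 0.001674; Q < K (proceeds forward)

Q₀ = 0.001674 vs Keq = 163.4 ⇒ Q<K, forward
Step 1:
                  L         A         J         D
  I          0.5078     9.194     0.471    0.1544
  C         -0.4388   -0.4388   -0.4388     1.316
  E         0.06902     8.755   0.03222     1.471
  solve Keq expr → x = 0.4388; check Q = 163.4
Then change container volume by factor 2 (V_new/V_old).
Step 2:
                  L         A         J         D
  I         0.03451     4.378   0.01611    0.7354
  C               0         0         0         0
  E         0.03451     4.378   0.01611    0.7354
  solve Keq expr → x = 0; check Q = 163.4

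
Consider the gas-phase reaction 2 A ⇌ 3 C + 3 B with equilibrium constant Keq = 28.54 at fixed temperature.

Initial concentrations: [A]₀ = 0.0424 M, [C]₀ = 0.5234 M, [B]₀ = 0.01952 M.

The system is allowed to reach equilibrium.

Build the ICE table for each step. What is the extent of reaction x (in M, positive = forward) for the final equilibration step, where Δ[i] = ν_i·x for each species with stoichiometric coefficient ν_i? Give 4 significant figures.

x = 0.02025 M

Q₀ = 5.9321e-04 vs Keq = 28.54 ⇒ Q<K, forward
Step 1:
                   A          C          B
  init        0.0424     0.5234    0.01952
  Δ          -0.0405    0.06075    0.06075
  eq        0.001901     0.5841    0.08027
  solve Keq expr → x = 0.02025; check Q = 28.54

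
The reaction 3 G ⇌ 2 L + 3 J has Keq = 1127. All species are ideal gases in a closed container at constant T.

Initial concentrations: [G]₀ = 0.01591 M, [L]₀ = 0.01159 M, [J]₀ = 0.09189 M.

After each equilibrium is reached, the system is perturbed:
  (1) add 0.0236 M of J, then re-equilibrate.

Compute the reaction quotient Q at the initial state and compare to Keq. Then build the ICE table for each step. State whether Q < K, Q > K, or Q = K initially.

Q₀ = 0.02588; Q < K (proceeds forward)

Q₀ = 0.02588 vs Keq = 1127 ⇒ Q<K, forward
Step 1:
                   G          L          J
  Initial    0.01591    0.01159    0.09189
  Change    -0.01511    0.01007    0.01511
  Equil   7.9905e-04    0.02166      0.107
  solve Keq expr → x = 0.005037; check Q = 1127
Then add 0.0236 M of J.
Step 2:
                   G          L          J
  Initial 7.9905e-04    0.02166     0.1306
  Change  1.7153e-04 -1.1435e-04 -1.7153e-04
  Equil   9.7057e-04    0.02155     0.1304
  solve Keq expr → x = -5.7175e-05; check Q = 1127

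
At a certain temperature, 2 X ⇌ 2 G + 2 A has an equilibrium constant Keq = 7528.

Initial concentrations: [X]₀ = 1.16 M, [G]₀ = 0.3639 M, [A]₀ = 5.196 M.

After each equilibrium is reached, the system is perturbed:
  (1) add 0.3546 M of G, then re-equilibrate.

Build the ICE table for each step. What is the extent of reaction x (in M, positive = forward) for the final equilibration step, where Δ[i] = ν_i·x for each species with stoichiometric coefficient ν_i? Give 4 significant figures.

x = -0.0117 M

Q₀ = 2.657 vs Keq = 7528 ⇒ Q<K, forward
Step 1:
                  X         G         A
  init         1.16    0.3639     5.196
  Δ          -1.058     1.058     1.058
  eq         0.1025     1.421     6.254
  solve Keq expr → x = 0.5288; check Q = 7528
Then add 0.3546 M of G.
Step 2:
                  X         G         A
  init       0.1025     1.776     6.254
  Δ          0.0234   -0.0234   -0.0234
  eq         0.1259     1.753      6.23
  solve Keq expr → x = -0.0117; check Q = 7528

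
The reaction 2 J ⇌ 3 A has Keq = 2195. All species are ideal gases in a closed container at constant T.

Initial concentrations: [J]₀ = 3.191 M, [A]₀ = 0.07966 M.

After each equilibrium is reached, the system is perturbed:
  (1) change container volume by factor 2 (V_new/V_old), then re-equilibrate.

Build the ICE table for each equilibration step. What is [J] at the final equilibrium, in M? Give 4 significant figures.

Q₀ = 4.9644e-05 vs Keq = 2195 ⇒ Q<K, forward
Step 1:
                  J         A
  I           3.191   0.07966
  C          -2.984     4.475
  E          0.2075     4.555
  solve Keq expr → x = 1.492; check Q = 2195
Then change container volume by factor 2 (V_new/V_old).
Step 2:
                  J         A
  I          0.1037     2.277
  C        -0.02832   0.04249
  E         0.07542      2.32
  solve Keq expr → x = 0.01416; check Q = 2195

[J]_eq = 0.07542 M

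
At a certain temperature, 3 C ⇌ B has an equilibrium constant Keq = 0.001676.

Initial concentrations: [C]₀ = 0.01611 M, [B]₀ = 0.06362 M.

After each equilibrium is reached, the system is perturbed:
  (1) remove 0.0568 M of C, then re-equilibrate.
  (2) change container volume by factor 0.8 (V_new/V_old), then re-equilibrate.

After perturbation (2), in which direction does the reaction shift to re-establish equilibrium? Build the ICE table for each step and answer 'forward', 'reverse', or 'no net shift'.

Q₀ = 1.5216e+04 vs Keq = 0.001676 ⇒ Q>K, reverse
Step 1:
                   C          B
  Initial    0.01611    0.06362
  Change      0.1908   -0.06361
  Equil       0.2069 1.4850e-05
  solve Keq expr → x = -0.06361; check Q = 0.001676
Then remove 0.0568 M of C.
Step 2:
                   C          B
  Initial     0.1501 1.4850e-05
  Change  2.7527e-05 -9.1758e-06
  Equil       0.1502 5.6738e-06
  solve Keq expr → x = -9.1758e-06; check Q = 0.001676
Then change container volume by factor 0.8 (V_new/V_old).
Step 3:
                   C          B
  Initial     0.1877 7.0923e-06
  Change  -1.1962e-05 3.9873e-06
  Equil       0.1877 1.1080e-05
  solve Keq expr → x = 3.9873e-06; check Q = 0.001676

Direction: forward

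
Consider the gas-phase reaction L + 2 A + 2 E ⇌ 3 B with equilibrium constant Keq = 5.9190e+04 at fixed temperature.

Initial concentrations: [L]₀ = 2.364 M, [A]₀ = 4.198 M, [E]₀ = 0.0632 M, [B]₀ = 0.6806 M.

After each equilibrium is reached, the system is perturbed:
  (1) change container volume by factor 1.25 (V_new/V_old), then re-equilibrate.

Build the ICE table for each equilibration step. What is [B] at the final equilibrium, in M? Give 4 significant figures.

[B]_eq = 0.6197 M

Q₀ = 1.895 vs Keq = 5.9190e+04 ⇒ Q<K, forward
Step 1:
                  L         A         E         B
  I           2.364     4.198    0.0632    0.6806
  C        -0.03138  -0.06276  -0.06276   0.09413
  E           2.333     4.135 4.4379e-04    0.7747
  solve Keq expr → x = 0.03138; check Q = 5.9190e+04
Then change container volume by factor 1.25 (V_new/V_old).
Step 2:
                  L         A         E         B
  I           1.866     3.308 3.5504e-04    0.6198
  C       4.4299e-05 8.8599e-05 8.8599e-05 -1.3290e-04
  E           1.866     3.308 4.4363e-04    0.6197
  solve Keq expr → x = -4.4299e-05; check Q = 5.9190e+04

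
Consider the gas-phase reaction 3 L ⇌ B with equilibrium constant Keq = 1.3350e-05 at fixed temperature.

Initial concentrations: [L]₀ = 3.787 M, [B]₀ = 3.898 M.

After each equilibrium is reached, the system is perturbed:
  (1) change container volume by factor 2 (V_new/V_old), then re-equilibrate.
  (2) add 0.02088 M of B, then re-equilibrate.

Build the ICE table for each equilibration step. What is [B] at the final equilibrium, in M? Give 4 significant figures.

Q₀ = 0.07177 vs Keq = 1.3350e-05 ⇒ Q>K, reverse
Step 1:
                  L         B
  Initial     3.787     3.898
  Change      11.55     -3.85
  Equil       15.34   0.04816
  solve Keq expr → x = -3.85; check Q = 1.3350e-05
Then change container volume by factor 2 (V_new/V_old).
Step 2:
                  L         B
  Initial     7.668   0.02408
  Change    0.05379  -0.01793
  Equil       7.722  0.006147
  solve Keq expr → x = -0.01793; check Q = 1.3350e-05
Then add 0.02088 M of B.
Step 3:
                  L         B
  Initial     7.722   0.02703
  Change    0.06219  -0.02073
  Equil       7.784  0.006297
  solve Keq expr → x = -0.02073; check Q = 1.3350e-05

[B]_eq = 0.006297 M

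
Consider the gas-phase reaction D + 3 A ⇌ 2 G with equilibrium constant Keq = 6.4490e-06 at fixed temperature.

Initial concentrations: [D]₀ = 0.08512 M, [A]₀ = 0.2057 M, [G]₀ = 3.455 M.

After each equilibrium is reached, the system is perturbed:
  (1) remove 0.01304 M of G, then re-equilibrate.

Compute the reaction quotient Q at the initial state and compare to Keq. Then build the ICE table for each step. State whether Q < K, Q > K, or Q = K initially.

Q₀ = 1.6112e+04; Q > K (proceeds reverse)

Q₀ = 1.6112e+04 vs Keq = 6.4490e-06 ⇒ Q>K, reverse
Step 1:
                   D          A          G
  init       0.08512     0.2057      3.455
  Δ            1.707       5.12     -3.413
  eq           1.792      5.326    0.04178
  solve Keq expr → x = -1.707; check Q = 6.4490e-06
Then remove 0.01304 M of G.
Step 2:
                   D          A          G
  init         1.792      5.326    0.02874
  Δ        -0.006371   -0.01911    0.01274
  eq           1.785      5.306    0.04148
  solve Keq expr → x = 0.006371; check Q = 6.4490e-06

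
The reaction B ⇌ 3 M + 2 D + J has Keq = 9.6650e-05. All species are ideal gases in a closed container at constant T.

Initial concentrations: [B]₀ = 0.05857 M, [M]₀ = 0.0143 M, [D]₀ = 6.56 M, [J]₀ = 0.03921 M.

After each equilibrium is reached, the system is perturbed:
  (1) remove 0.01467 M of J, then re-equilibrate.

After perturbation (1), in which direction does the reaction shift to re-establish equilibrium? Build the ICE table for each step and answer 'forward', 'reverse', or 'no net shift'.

Direction: forward

Q₀ = 8.4244e-05 vs Keq = 9.6650e-05 ⇒ Q<K, forward
Step 1:
                  B         M         D         J
  init      0.05857    0.0143      6.56   0.03921
  Δ       -2.0842e-04 6.2527e-04 4.1685e-04 2.0842e-04
  eq        0.05836   0.01493      6.56   0.03942
  solve Keq expr → x = 2.0842e-04; check Q = 9.6650e-05
Then remove 0.01467 M of J.
Step 2:
                  B         M         D         J
  init      0.05836   0.01493      6.56   0.02475
  Δ       -7.5169e-04  0.002255  0.001503 7.5169e-04
  eq        0.05761   0.01718     6.562    0.0255
  solve Keq expr → x = 7.5169e-04; check Q = 9.6650e-05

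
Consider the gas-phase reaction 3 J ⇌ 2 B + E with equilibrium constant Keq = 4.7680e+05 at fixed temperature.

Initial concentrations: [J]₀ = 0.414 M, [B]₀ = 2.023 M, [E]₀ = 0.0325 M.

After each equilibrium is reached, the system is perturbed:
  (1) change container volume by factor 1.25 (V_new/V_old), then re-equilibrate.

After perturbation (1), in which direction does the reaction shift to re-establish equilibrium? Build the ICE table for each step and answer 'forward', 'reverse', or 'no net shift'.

Direction: no net shift

Q₀ = 1.874 vs Keq = 4.7680e+05 ⇒ Q<K, forward
Step 1:
                  J         B         E
  init        0.414     2.023    0.0325
  Δ         -0.4018    0.2678    0.1339
  eq        0.01224     2.291    0.1664
  solve Keq expr → x = 0.1339; check Q = 4.7680e+05
Then change container volume by factor 1.25 (V_new/V_old).
Step 2:
                  J         B         E
  init     0.009788     1.833    0.1331
  Δ               0         0         0
  eq       0.009788     1.833    0.1331
  solve Keq expr → x = 0; check Q = 4.7680e+05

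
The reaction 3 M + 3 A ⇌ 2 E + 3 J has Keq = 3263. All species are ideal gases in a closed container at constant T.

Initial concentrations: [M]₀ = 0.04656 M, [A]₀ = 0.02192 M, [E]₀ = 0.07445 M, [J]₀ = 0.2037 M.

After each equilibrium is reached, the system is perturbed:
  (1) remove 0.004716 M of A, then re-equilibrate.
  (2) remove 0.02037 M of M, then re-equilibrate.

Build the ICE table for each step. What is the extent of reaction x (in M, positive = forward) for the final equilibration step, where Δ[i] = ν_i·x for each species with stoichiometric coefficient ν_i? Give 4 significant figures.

x = -0.00211 M

Q₀ = 4.4070e+04 vs Keq = 3263 ⇒ Q>K, reverse
Step 1:
                    M           A           E           J
  Initial     0.04656     0.02192     0.07445      0.2037
  Change      0.01313     0.01313   -0.008752    -0.01313
  Equil       0.05969     0.03505      0.0657      0.1906
  solve Keq expr → x = -0.004376; check Q = 3263
Then remove 0.004716 M of A.
Step 2:
                    M           A           E           J
  Initial     0.05969     0.03033      0.0657      0.1906
  Change     0.002397    0.002397   -0.001598   -0.002397
  Equil       0.06209     0.03273      0.0641      0.1882
  solve Keq expr → x = -7.9905e-04; check Q = 3263
Then remove 0.02037 M of M.
Step 3:
                    M           A           E           J
  Initial     0.04172     0.03273      0.0641      0.1882
  Change     0.006329    0.006329   -0.004219   -0.006329
  Equil       0.04804     0.03906     0.05988      0.1818
  solve Keq expr → x = -0.00211; check Q = 3263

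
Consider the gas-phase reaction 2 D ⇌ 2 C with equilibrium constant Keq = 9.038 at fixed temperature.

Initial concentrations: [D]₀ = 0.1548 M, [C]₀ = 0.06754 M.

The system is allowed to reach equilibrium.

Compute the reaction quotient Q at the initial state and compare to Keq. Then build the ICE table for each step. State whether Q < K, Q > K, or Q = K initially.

Q₀ = 0.1904 vs Keq = 9.038 ⇒ Q<K, forward
Step 1:
                    D           C
  init         0.1548     0.06754
  Δ           -0.0993      0.0993
  eq           0.0555      0.1668
  solve Keq expr → x = 0.04965; check Q = 9.038

Q₀ = 0.1904; Q < K (proceeds forward)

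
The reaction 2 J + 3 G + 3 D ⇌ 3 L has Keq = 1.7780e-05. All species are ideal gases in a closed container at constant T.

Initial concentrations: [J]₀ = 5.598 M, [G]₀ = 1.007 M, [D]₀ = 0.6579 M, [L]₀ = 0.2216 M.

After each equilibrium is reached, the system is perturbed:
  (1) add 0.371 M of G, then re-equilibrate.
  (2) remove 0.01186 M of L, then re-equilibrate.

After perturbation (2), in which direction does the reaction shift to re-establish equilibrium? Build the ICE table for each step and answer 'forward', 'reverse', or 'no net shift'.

Q₀ = 0.001194 vs Keq = 1.7780e-05 ⇒ Q>K, reverse
Step 1:
                  J         G         D         L
  I           5.598     1.007    0.6579    0.2216
  C         0.09645    0.1447    0.1447   -0.1447
  E           5.694     1.152    0.8026   0.07693
  solve Keq expr → x = -0.04822; check Q = 1.7780e-05
Then add 0.371 M of G.
Step 2:
                  J         G         D         L
  I           5.694     1.523    0.8026   0.07693
  C        -0.01377  -0.02066  -0.02066   0.02066
  E           5.681     1.502    0.7819   0.09759
  solve Keq expr → x = 0.006887; check Q = 1.7780e-05
Then remove 0.01186 M of L.
Step 3:
                  J         G         D         L
  I           5.681     1.502    0.7819   0.08573
  C       -0.006608 -0.009913 -0.009913  0.009913
  E           5.674     1.492     0.772   0.09564
  solve Keq expr → x = 0.003304; check Q = 1.7780e-05

Direction: forward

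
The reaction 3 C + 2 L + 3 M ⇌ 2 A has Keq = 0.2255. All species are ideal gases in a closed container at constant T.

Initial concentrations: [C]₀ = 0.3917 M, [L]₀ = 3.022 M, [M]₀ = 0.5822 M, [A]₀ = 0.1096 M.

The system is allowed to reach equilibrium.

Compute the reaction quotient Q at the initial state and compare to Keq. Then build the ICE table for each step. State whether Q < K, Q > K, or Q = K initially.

Q₀ = 0.1109; Q < K (proceeds forward)

Q₀ = 0.1109 vs Keq = 0.2255 ⇒ Q<K, forward
Step 1:
                   C          L          M          A
  I           0.3917      3.022     0.5822     0.1096
  C          -0.0285     -0.019    -0.0285      0.019
  E           0.3632      3.003     0.5537     0.1286
  solve Keq expr → x = 0.009501; check Q = 0.2255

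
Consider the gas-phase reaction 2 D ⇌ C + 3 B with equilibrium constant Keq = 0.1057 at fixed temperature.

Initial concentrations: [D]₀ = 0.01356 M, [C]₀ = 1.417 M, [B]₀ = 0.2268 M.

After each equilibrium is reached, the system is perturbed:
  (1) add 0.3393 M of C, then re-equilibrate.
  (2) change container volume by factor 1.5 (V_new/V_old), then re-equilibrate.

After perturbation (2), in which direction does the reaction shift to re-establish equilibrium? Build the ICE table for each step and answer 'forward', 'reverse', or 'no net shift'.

Q₀ = 89.9 vs Keq = 0.1057 ⇒ Q>K, reverse
Step 1:
                  D         C         B
  I         0.01356     1.417    0.2268
  C         0.08904  -0.04452   -0.1336
  E          0.1026     1.372   0.09324
  solve Keq expr → x = -0.04452; check Q = 0.1057
Then add 0.3393 M of C.
Step 2:
                  D         C         B
  I          0.1026     1.712   0.09324
  C          0.0032   -0.0016   -0.0048
  E          0.1058      1.71   0.08844
  solve Keq expr → x = -0.0016; check Q = 0.1057
Then change container volume by factor 1.5 (V_new/V_old).
Step 3:
                  D         C         B
  I         0.07053      1.14   0.05896
  C       -0.008114  0.004057   0.01217
  E         0.06242     1.144   0.07113
  solve Keq expr → x = 0.004057; check Q = 0.1057

Direction: forward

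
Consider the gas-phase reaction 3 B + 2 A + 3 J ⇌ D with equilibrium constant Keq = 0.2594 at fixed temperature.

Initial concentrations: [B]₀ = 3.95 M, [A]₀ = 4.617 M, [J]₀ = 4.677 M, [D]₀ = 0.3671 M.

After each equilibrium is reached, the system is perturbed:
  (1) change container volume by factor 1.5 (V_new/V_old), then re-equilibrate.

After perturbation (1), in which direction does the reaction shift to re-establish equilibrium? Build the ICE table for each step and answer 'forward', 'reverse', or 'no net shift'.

Q₀ = 2.7313e-06 vs Keq = 0.2594 ⇒ Q<K, forward
Step 1:
                    B           A           J           D
  I              3.95       4.617       4.677      0.3671
  C            -3.259      -2.173      -3.259       1.086
  E            0.6906       2.444       1.418       1.454
  solve Keq expr → x = 1.086; check Q = 0.2594
Then change container volume by factor 1.5 (V_new/V_old).
Step 2:
                    B           A           J           D
  I            0.4604       1.629       0.945      0.9691
  C            0.3224      0.2149      0.3224     -0.1075
  E            0.7828       1.844       1.267      0.8616
  solve Keq expr → x = -0.1075; check Q = 0.2594

Direction: reverse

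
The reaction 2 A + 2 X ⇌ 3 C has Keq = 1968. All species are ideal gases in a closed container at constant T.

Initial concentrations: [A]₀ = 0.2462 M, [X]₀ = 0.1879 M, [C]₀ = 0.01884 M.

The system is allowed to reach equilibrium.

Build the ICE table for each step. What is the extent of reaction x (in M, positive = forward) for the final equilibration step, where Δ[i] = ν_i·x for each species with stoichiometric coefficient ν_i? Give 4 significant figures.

Q₀ = 0.003125 vs Keq = 1968 ⇒ Q<K, forward
Step 1:
                  A         X         C
  I          0.2462    0.1879   0.01884
  C         -0.1561   -0.1561    0.2341
  E         0.09012   0.03182     0.253
  solve Keq expr → x = 0.07804; check Q = 1968

x = 0.07804 M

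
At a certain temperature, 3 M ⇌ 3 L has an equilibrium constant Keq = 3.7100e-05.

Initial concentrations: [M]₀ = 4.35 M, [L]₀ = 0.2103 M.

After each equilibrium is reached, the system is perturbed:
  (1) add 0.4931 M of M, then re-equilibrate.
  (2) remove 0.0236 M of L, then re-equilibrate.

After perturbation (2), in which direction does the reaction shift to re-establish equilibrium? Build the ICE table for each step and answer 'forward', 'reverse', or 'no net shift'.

Direction: forward

Q₀ = 1.1299e-04 vs Keq = 3.7100e-05 ⇒ Q>K, reverse
Step 1:
                  M         L
  Initial      4.35    0.2103
  Change    0.06311  -0.06311
  Equil       4.413    0.1472
  solve Keq expr → x = -0.02104; check Q = 3.7100e-05
Then add 0.4931 M of M.
Step 2:
                  M         L
  Initial     4.906    0.1472
  Change   -0.01592   0.01592
  Equil        4.89    0.1631
  solve Keq expr → x = 0.005305; check Q = 3.7100e-05
Then remove 0.0236 M of L.
Step 3:
                  M         L
  Initial      4.89    0.1395
  Change   -0.02284   0.02284
  Equil       4.867    0.1623
  solve Keq expr → x = 0.007613; check Q = 3.7100e-05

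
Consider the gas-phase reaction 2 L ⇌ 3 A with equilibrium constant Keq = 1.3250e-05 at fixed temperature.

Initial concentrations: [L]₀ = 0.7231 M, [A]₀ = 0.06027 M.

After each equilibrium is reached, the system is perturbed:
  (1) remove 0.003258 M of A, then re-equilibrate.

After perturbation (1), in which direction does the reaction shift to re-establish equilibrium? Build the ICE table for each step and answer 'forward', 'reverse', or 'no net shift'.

Q₀ = 4.1870e-04 vs Keq = 1.3250e-05 ⇒ Q>K, reverse
Step 1:
                    L           A
  init         0.7231     0.06027
  Δ           0.02715    -0.04073
  eq           0.7503     0.01954
  solve Keq expr → x = -0.01358; check Q = 1.3250e-05
Then remove 0.003258 M of A.
Step 2:
                    L           A
  init         0.7503     0.01628
  Δ         -0.002147    0.003221
  eq           0.7481      0.0195
  solve Keq expr → x = 0.001074; check Q = 1.3250e-05

Direction: forward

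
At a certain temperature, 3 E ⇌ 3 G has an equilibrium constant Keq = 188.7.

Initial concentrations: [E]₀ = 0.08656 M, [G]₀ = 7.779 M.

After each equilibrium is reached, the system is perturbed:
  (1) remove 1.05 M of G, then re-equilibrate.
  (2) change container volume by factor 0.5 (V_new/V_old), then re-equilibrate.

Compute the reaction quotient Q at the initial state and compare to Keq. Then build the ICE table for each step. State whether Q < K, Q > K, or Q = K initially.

Q₀ = 7.2580e+05; Q > K (proceeds reverse)

Q₀ = 7.2580e+05 vs Keq = 188.7 ⇒ Q>K, reverse
Step 1:
                   E          G
  init       0.08656      7.779
  Δ            1.081     -1.081
  eq           1.168      6.698
  solve Keq expr → x = -0.3604; check Q = 188.7
Then remove 1.05 M of G.
Step 2:
                   E          G
  init         1.168      5.648
  Δ          -0.1559     0.1559
  eq           1.012      5.804
  solve Keq expr → x = 0.05196; check Q = 188.7
Then change container volume by factor 0.5 (V_new/V_old).
Step 3:
                   E          G
  init         2.024      11.61
  Δ                0          0
  eq           2.024      11.61
  solve Keq expr → x = 0; check Q = 188.7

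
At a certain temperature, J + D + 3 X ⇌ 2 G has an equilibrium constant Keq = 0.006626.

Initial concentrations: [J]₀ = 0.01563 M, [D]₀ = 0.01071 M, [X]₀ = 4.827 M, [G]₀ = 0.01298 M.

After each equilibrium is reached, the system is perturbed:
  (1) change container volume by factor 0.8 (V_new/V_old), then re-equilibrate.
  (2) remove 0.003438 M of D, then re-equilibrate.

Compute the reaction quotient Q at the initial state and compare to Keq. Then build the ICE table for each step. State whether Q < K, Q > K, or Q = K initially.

Q₀ = 0.008949; Q > K (proceeds reverse)

Q₀ = 0.008949 vs Keq = 0.006626 ⇒ Q>K, reverse
Step 1:
                  J         D         X         G
  init      0.01563   0.01071     4.827   0.01298
  Δ       6.2686e-04 6.2686e-04  0.001881 -0.001254
  eq        0.01626   0.01134     4.829   0.01173
  solve Keq expr → x = -6.2686e-04; check Q = 0.006626
Then change container volume by factor 0.8 (V_new/V_old).
Step 2:
                  J         D         X         G
  init      0.02032   0.01417     6.036   0.01466
  Δ       -0.001797 -0.001797 -0.005391  0.003594
  eq        0.01852   0.01237     6.031   0.01825
  solve Keq expr → x = 0.001797; check Q = 0.006626
Then remove 0.003438 M of D.
Step 3:
                  J         D         X         G
  init      0.01852  0.008936     6.031   0.01825
  Δ       8.3229e-04 8.3229e-04  0.002497 -0.001665
  eq        0.01936  0.009768     6.033   0.01659
  solve Keq expr → x = -8.3229e-04; check Q = 0.006626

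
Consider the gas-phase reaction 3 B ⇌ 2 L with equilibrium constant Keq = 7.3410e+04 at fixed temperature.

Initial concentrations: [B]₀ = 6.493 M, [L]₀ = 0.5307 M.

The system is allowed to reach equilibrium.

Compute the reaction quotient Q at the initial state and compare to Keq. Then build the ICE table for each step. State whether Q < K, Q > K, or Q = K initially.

Q₀ = 0.001029 vs Keq = 7.3410e+04 ⇒ Q<K, forward
Step 1:
                    B           L
  Initial       6.493      0.5307
  Change       -6.425       4.283
  Equil       0.06809       4.814
  solve Keq expr → x = 2.142; check Q = 7.3410e+04

Q₀ = 0.001029; Q < K (proceeds forward)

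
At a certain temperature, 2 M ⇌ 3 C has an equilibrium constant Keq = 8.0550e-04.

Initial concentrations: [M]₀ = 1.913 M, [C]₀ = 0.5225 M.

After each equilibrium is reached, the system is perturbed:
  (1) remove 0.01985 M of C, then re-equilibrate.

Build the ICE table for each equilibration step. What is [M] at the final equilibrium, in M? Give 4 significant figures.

Q₀ = 0.03898 vs Keq = 8.0550e-04 ⇒ Q>K, reverse
Step 1:
                   M          C
  I            1.913     0.5225
  C           0.2448    -0.3671
  E            2.158     0.1554
  solve Keq expr → x = -0.1224; check Q = 8.0550e-04
Then remove 0.01985 M of C.
Step 2:
                   M          C
  I            2.158     0.1355
  C         -0.01282    0.01923
  E            2.145     0.1548
  solve Keq expr → x = 0.006411; check Q = 8.0550e-04

[M]_eq = 2.145 M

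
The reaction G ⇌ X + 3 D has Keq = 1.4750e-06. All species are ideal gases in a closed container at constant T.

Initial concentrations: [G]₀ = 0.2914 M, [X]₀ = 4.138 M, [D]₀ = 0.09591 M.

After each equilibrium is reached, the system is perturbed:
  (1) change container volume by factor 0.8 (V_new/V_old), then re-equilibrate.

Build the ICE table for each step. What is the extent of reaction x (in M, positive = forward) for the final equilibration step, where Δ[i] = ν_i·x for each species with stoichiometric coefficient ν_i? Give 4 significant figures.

Q₀ = 0.01253 vs Keq = 1.4750e-06 ⇒ Q>K, reverse
Step 1:
                   G          X          D
  I           0.2914      4.138    0.09591
  C          0.03035   -0.03035   -0.09104
  E           0.3217      4.108    0.00487
  solve Keq expr → x = -0.03035; check Q = 1.4750e-06
Then change container volume by factor 0.8 (V_new/V_old).
Step 2:
                   G          X          D
  I           0.4022      5.135   0.006088
  C       4.0528e-04 -4.0528e-04  -0.001216
  E           0.4026      5.134   0.004872
  solve Keq expr → x = -4.0528e-04; check Q = 1.4750e-06

x = -4.0528e-04 M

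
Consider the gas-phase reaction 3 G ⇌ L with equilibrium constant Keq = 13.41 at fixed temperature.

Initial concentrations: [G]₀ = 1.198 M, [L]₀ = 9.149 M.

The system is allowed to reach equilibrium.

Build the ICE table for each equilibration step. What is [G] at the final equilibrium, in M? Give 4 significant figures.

[G]_eq = 0.8837 M

Q₀ = 5.321 vs Keq = 13.41 ⇒ Q<K, forward
Step 1:
                    G           L
  Initial       1.198       9.149
  Change      -0.3143      0.1048
  Equil        0.8837       9.254
  solve Keq expr → x = 0.1048; check Q = 13.41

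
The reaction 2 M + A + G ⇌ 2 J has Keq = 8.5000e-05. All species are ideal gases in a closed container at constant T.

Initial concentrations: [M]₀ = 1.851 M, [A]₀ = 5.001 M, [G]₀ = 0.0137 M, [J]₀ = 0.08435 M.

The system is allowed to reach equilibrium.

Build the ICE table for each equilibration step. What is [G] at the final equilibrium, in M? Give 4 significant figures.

[G]_eq = 0.05136 M

Q₀ = 0.03031 vs Keq = 8.5000e-05 ⇒ Q>K, reverse
Step 1:
                    M           A           G           J
  Initial       1.851       5.001      0.0137     0.08435
  Change      0.07532     0.03766     0.03766    -0.07532
  Equil         1.926       5.039     0.05136    0.009034
  solve Keq expr → x = -0.03766; check Q = 8.5000e-05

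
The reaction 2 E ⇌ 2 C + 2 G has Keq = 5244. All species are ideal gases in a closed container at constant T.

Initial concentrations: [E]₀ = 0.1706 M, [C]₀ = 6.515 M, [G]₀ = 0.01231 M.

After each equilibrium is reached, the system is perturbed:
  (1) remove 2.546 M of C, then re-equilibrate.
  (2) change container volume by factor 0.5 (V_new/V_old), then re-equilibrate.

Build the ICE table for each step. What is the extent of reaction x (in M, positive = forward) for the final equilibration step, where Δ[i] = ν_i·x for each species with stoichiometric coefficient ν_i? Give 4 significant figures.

x = -0.008822 M

Q₀ = 0.221 vs Keq = 5244 ⇒ Q<K, forward
Step 1:
                    E           C           G
  I            0.1706       6.515     0.01231
  C           -0.1552      0.1552      0.1552
  E           0.01543        6.67      0.1675
  solve Keq expr → x = 0.07759; check Q = 5244
Then remove 2.546 M of C.
Step 2:
                    E           C           G
  I           0.01543       4.124      0.1675
  C         -0.005559    0.005559    0.005559
  E          0.009868        4.13       0.173
  solve Keq expr → x = 0.002779; check Q = 5244
Then change container volume by factor 0.5 (V_new/V_old).
Step 3:
                    E           C           G
  I           0.01974       8.259      0.3461
  C           0.01764    -0.01764    -0.01764
  E           0.03738       8.242      0.3284
  solve Keq expr → x = -0.008822; check Q = 5244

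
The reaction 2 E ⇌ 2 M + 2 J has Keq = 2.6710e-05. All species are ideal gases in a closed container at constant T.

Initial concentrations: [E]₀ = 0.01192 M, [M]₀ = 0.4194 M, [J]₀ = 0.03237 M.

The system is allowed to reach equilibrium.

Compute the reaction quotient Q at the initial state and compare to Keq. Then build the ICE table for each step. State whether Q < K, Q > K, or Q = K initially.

Q₀ = 1.297 vs Keq = 2.6710e-05 ⇒ Q>K, reverse
Step 1:
                    E           M           J
  I           0.01192      0.4194     0.03237
  C           0.03179    -0.03179    -0.03179
  E           0.04371      0.3876  5.8276e-04
  solve Keq expr → x = -0.01589; check Q = 2.6710e-05

Q₀ = 1.297; Q > K (proceeds reverse)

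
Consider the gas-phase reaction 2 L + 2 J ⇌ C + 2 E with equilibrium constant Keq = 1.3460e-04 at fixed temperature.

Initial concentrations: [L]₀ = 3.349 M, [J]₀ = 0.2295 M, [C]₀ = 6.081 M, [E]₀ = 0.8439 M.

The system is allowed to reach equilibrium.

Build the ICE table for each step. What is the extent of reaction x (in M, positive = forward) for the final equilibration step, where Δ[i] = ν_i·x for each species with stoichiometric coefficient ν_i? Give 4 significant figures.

x = -0.4113 M

Q₀ = 7.331 vs Keq = 1.3460e-04 ⇒ Q>K, reverse
Step 1:
                  L         J         C         E
  init        3.349    0.2295     6.081    0.8439
  Δ          0.8225    0.8225   -0.4113   -0.8225
  eq          4.172     1.052      5.67   0.02138
  solve Keq expr → x = -0.4113; check Q = 1.3460e-04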